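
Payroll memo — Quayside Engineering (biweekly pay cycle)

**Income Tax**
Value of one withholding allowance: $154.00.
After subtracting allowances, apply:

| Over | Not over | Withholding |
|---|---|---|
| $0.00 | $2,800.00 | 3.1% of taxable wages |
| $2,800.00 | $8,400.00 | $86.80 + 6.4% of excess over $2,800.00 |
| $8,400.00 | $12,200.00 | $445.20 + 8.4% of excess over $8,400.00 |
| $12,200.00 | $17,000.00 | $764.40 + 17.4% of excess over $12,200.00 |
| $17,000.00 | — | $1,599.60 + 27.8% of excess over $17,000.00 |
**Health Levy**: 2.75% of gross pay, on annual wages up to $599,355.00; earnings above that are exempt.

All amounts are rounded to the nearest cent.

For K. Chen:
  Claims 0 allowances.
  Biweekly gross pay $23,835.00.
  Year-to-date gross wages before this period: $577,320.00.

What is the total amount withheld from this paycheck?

Income Tax: taxable = $23,835.00
  $1,599.60 + 27.8% × ($23,835.00 − $17,000.00) = $1,599.60 + 27.8% × $6,835.00 = $3,499.73
Health Levy: cap $599,355.00 − YTD $577,320.00 = $22,035.00 subject; 2.75% × $22,035.00 = $605.96
Total: $3,499.73 + $605.96 = $4,105.69

$4,105.69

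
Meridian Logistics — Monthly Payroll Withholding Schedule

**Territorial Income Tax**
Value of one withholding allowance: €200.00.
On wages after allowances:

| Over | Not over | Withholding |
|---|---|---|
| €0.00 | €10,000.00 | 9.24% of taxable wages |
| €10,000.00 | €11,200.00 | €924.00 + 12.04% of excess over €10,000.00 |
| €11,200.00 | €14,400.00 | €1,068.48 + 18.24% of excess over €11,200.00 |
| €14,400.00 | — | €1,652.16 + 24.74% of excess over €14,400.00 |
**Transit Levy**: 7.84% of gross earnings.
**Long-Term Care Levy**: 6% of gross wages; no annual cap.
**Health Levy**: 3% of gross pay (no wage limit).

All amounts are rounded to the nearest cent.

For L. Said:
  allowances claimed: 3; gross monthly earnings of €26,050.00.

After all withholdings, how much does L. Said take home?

Territorial Income Tax: taxable = €26,050.00 − 3×€200.00 = €25,450.00
  €1,652.16 + 24.74% × (€25,450.00 − €14,400.00) = €1,652.16 + 24.74% × €11,050.00 = €4,385.93
Transit Levy: 7.84% × €26,050.00 = €2,042.32
Long-Term Care Levy: 6% × €26,050.00 = €1,563.00
Health Levy: 3% × €26,050.00 = €781.50
Total withheld: €4,385.93 + €2,042.32 + €1,563.00 + €781.50 = €8,772.75
Net pay: €26,050.00 − €8,772.75 = €17,277.25

€17,277.25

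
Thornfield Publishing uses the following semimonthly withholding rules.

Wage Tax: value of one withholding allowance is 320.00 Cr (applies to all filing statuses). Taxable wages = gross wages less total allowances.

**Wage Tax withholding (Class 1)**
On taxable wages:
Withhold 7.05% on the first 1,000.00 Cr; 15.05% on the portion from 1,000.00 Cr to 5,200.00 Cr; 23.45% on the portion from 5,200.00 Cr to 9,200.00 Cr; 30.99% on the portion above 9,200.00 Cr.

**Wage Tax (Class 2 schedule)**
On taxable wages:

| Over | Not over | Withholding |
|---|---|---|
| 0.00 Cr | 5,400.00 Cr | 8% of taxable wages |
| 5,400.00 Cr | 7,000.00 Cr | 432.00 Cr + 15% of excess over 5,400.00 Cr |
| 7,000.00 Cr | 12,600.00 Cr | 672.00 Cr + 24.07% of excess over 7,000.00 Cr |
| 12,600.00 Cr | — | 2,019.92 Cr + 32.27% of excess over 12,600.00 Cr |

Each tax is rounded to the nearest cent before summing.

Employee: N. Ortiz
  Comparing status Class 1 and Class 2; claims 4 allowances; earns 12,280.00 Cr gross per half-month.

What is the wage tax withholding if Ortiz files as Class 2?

Wage Tax (Class 2): taxable = 12,280.00 Cr − 4×320.00 Cr = 11,000.00 Cr
  672.00 Cr + 24.07% × (11,000.00 Cr − 7,000.00 Cr) = 672.00 Cr + 24.07% × 4,000.00 Cr = 1,634.80 Cr

1,634.80 Cr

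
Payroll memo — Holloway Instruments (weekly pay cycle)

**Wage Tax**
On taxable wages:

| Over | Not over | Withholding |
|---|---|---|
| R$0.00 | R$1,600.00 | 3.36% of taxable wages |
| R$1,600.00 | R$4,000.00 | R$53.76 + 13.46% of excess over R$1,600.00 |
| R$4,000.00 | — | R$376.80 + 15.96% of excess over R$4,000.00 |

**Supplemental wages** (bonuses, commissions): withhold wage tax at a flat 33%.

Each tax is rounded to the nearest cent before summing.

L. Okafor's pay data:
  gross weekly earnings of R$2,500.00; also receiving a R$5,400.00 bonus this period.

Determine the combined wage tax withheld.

R$1,956.90

Wage Tax: taxable = R$2,500.00
  R$53.76 + 13.46% × (R$2,500.00 − R$1,600.00) = R$53.76 + 13.46% × R$900.00 = R$174.90
Supplemental (33% flat on bonus): 33% × R$5,400.00 = R$1,782.00
Total wage tax: R$174.90 + R$1,782.00 = R$1,956.90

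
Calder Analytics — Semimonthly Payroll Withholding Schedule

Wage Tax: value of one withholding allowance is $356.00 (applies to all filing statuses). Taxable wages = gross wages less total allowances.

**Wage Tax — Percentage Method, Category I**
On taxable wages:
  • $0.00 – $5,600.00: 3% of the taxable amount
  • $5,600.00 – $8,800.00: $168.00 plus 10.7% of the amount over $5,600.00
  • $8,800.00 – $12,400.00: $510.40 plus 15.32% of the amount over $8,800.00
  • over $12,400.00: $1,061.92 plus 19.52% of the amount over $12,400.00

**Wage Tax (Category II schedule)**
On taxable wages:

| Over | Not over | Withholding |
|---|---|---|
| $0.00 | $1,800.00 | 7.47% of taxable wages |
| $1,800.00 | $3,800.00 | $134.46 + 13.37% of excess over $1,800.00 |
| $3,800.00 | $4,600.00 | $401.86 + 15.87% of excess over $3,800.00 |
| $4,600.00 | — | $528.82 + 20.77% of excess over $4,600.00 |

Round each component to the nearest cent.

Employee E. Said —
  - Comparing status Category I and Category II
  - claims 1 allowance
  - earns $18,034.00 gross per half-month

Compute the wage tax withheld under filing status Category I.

$2,092.19

Wage Tax (Category I): taxable = $18,034.00 − 1×$356.00 = $17,678.00
  $1,061.92 + 19.52% × ($17,678.00 − $12,400.00) = $1,061.92 + 19.52% × $5,278.00 = $2,092.19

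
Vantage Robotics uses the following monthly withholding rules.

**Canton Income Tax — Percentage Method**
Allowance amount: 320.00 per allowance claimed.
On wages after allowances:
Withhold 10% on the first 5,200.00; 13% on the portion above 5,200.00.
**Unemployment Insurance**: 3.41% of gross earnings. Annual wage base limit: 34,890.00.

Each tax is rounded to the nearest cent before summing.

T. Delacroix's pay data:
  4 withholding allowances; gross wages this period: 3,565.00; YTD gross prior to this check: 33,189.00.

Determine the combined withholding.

286.50

Canton Income Tax: taxable = 3,565.00 − 4×320.00 = 2,285.00
  10% × 2,285.00 = 228.50
Unemployment Insurance: cap 34,890.00 − YTD 33,189.00 = 1,701.00 subject; 3.41% × 1,701.00 = 58.00
Total: 228.50 + 58.00 = 286.50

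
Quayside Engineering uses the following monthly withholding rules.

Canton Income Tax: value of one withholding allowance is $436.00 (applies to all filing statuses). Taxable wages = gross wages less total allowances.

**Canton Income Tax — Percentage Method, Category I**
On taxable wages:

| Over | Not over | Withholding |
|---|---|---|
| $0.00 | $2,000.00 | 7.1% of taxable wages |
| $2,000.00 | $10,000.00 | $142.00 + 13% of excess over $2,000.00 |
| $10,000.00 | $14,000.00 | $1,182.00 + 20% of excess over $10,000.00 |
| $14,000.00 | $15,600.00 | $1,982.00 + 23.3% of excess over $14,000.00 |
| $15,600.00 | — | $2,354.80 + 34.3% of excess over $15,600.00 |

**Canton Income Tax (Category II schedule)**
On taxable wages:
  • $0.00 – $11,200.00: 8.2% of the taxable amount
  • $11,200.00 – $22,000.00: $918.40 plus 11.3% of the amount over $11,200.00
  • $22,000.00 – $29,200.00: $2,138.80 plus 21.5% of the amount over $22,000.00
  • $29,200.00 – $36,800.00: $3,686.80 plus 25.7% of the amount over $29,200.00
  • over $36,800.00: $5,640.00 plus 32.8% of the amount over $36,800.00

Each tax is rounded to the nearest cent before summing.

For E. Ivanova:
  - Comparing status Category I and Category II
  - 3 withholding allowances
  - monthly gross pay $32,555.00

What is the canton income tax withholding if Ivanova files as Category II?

$4,212.88

Canton Income Tax (Category II): taxable = $32,555.00 − 3×$436.00 = $31,247.00
  $3,686.80 + 25.7% × ($31,247.00 − $29,200.00) = $3,686.80 + 25.7% × $2,047.00 = $4,212.88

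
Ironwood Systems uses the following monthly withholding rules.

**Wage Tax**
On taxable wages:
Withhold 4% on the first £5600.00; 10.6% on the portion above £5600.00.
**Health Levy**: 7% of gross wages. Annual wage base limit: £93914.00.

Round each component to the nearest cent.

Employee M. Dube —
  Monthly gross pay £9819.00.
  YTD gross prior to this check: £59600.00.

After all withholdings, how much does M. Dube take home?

£8460.46

Wage Tax: taxable = £9819.00
  £224.00 + 10.6% × (£9819.00 − £5600.00) = £224.00 + 10.6% × £4219.00 = £671.21
Health Levy: 7% × £9819.00 = £687.33
Total withheld: £671.21 + £687.33 = £1358.54
Net pay: £9819.00 − £1358.54 = £8460.46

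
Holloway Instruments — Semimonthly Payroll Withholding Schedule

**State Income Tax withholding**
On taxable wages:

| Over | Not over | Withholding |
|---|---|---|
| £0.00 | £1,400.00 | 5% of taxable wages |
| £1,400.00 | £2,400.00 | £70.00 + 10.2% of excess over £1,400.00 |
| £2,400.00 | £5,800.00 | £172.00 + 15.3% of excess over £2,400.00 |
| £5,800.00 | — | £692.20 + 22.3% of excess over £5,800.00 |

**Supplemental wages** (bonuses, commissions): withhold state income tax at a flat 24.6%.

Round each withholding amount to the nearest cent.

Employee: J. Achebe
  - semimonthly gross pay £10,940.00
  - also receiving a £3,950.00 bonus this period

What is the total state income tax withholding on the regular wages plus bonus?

£2,810.12

State Income Tax: taxable = £10,940.00
  £692.20 + 22.3% × (£10,940.00 − £5,800.00) = £692.20 + 22.3% × £5,140.00 = £1,838.42
Supplemental (24.6% flat on bonus): 24.6% × £3,950.00 = £971.70
Total state income tax: £1,838.42 + £971.70 = £2,810.12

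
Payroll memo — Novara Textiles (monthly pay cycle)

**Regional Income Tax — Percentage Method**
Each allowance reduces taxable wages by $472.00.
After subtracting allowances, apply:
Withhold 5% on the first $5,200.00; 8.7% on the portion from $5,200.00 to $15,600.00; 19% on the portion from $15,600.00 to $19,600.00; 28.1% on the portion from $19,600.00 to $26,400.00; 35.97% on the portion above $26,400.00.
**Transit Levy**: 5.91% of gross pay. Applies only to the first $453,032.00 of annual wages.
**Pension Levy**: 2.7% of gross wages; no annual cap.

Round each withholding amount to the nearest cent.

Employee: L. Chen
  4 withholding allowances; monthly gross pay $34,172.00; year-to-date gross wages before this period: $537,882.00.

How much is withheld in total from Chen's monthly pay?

Regional Income Tax: taxable = $34,172.00 − 4×$472.00 = $32,284.00
  $3,835.60 + 35.97% × ($32,284.00 − $26,400.00) = $3,835.60 + 35.97% × $5,884.00 = $5,952.07
Transit Levy: YTD $537,882.00 ≥ cap $453,032.00 → $0.00
Pension Levy: 2.7% × $34,172.00 = $922.64
Total: $5,952.07 + $0.00 + $922.64 = $6,874.71

$6,874.71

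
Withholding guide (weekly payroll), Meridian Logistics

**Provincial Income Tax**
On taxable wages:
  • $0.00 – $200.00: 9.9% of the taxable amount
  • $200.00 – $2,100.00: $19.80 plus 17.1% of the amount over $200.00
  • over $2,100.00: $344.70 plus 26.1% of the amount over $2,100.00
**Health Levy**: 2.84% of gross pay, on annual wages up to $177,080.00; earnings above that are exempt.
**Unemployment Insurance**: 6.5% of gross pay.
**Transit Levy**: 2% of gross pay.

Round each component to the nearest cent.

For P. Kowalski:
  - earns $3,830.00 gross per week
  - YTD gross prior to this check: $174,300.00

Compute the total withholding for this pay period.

Provincial Income Tax: taxable = $3,830.00
  $344.70 + 26.1% × ($3,830.00 − $2,100.00) = $344.70 + 26.1% × $1,730.00 = $796.23
Health Levy: cap $177,080.00 − YTD $174,300.00 = $2,780.00 subject; 2.84% × $2,780.00 = $78.95
Unemployment Insurance: 6.5% × $3,830.00 = $248.95
Transit Levy: 2% × $3,830.00 = $76.60
Total: $796.23 + $78.95 + $248.95 + $76.60 = $1,200.73

$1,200.73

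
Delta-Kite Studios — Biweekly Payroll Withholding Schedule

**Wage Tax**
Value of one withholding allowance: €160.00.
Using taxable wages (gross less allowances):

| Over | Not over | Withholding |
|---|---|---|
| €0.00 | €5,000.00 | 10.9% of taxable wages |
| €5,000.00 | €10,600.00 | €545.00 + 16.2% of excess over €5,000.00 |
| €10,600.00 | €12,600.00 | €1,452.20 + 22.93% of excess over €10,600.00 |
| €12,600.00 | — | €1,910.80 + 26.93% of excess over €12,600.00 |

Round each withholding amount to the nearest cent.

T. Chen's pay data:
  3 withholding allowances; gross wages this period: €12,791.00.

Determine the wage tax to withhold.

Wage Tax: taxable = €12,791.00 − 3×€160.00 = €12,311.00
  €1,452.20 + 22.93% × (€12,311.00 − €10,600.00) = €1,452.20 + 22.93% × €1,711.00 = €1,844.53

€1,844.53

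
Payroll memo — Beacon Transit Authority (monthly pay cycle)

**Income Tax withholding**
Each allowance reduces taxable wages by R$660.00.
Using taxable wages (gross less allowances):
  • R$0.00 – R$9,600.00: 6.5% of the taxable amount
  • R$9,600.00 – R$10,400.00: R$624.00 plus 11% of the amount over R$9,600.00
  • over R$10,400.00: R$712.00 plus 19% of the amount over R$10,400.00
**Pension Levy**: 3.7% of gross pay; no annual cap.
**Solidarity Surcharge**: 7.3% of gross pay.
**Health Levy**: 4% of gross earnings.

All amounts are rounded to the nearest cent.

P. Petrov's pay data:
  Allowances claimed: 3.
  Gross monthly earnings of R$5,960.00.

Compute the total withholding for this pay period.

Income Tax: taxable = R$5,960.00 − 3×R$660.00 = R$3,980.00
  6.5% × R$3,980.00 = R$258.70
Pension Levy: 3.7% × R$5,960.00 = R$220.52
Solidarity Surcharge: 7.3% × R$5,960.00 = R$435.08
Health Levy: 4% × R$5,960.00 = R$238.40
Total: R$258.70 + R$220.52 + R$435.08 + R$238.40 = R$1,152.70

R$1,152.70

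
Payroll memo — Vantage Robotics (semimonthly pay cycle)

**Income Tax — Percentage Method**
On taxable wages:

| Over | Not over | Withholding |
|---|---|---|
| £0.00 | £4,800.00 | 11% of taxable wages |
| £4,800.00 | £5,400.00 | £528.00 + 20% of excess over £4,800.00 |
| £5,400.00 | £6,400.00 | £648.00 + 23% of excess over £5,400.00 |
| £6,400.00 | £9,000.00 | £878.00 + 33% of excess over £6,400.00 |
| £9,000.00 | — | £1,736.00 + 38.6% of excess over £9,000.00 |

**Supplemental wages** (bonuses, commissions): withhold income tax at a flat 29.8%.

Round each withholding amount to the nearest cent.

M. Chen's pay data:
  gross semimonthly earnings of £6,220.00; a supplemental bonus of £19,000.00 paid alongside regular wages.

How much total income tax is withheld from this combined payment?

£6,498.60

Income Tax: taxable = £6,220.00
  £648.00 + 23% × (£6,220.00 − £5,400.00) = £648.00 + 23% × £820.00 = £836.60
Supplemental (29.8% flat on bonus): 29.8% × £19,000.00 = £5,662.00
Total income tax: £836.60 + £5,662.00 = £6,498.60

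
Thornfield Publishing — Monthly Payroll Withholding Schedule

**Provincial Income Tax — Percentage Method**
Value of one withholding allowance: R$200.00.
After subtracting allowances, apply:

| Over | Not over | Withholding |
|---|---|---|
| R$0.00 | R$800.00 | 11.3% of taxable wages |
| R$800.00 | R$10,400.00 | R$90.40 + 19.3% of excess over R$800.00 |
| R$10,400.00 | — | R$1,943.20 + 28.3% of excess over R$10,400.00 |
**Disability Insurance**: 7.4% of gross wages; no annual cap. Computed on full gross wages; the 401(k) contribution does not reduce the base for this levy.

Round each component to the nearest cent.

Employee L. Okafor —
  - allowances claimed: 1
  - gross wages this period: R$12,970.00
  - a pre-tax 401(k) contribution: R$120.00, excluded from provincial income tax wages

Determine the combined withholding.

R$3,539.73

Provincial Income Tax: taxable = R$12,970.00 − R$120.00 − 1×R$200.00 = R$12,650.00
  R$1,943.20 + 28.3% × (R$12,650.00 − R$10,400.00) = R$1,943.20 + 28.3% × R$2,250.00 = R$2,579.95
Disability Insurance: 7.4% × R$12,970.00 = R$959.78
Total: R$2,579.95 + R$959.78 = R$3,539.73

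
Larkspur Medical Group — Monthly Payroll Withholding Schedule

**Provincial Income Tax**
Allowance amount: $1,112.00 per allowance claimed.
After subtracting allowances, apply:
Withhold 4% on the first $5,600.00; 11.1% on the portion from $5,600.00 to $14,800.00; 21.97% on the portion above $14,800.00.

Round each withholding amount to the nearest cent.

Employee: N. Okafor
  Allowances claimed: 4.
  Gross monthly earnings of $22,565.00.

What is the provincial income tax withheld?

$1,973.94

Provincial Income Tax: taxable = $22,565.00 − 4×$1,112.00 = $18,117.00
  $1,245.20 + 21.97% × ($18,117.00 − $14,800.00) = $1,245.20 + 21.97% × $3,317.00 = $1,973.94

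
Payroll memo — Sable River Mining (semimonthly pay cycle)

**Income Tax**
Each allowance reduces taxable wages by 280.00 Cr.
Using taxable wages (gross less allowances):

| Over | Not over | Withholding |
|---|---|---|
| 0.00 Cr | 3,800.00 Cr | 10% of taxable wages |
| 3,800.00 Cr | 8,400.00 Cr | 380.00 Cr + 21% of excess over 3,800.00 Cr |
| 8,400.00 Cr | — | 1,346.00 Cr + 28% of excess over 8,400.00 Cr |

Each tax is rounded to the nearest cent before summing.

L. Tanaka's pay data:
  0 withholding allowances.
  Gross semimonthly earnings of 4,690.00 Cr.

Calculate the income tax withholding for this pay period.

Income Tax: taxable = 4,690.00 Cr
  380.00 Cr + 21% × (4,690.00 Cr − 3,800.00 Cr) = 380.00 Cr + 21% × 890.00 Cr = 566.90 Cr

566.90 Cr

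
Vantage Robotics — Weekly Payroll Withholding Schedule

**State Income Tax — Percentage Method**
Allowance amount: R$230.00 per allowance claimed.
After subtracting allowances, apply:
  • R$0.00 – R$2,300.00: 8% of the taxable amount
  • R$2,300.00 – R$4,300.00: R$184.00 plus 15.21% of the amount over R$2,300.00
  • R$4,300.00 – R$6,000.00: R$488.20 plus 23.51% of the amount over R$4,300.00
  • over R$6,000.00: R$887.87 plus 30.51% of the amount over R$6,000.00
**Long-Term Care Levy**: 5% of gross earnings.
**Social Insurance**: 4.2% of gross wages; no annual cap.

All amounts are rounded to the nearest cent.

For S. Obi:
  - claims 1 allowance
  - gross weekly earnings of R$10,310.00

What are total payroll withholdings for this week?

State Income Tax: taxable = R$10,310.00 − 1×R$230.00 = R$10,080.00
  R$887.87 + 30.51% × (R$10,080.00 − R$6,000.00) = R$887.87 + 30.51% × R$4,080.00 = R$2,132.68
Long-Term Care Levy: 5% × R$10,310.00 = R$515.50
Social Insurance: 4.2% × R$10,310.00 = R$433.02
Total: R$2,132.68 + R$515.50 + R$433.02 = R$3,081.20

R$3,081.20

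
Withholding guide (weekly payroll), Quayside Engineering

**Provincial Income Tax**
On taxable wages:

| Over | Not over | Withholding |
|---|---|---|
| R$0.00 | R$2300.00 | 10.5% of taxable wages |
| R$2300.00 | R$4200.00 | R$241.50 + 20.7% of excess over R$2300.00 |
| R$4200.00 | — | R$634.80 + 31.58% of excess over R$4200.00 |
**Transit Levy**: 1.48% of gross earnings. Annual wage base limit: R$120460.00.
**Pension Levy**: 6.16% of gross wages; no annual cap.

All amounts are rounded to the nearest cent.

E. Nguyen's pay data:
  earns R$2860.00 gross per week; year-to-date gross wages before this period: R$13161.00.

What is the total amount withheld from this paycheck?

Provincial Income Tax: taxable = R$2860.00
  R$241.50 + 20.7% × (R$2860.00 − R$2300.00) = R$241.50 + 20.7% × R$560.00 = R$357.42
Transit Levy: 1.48% × R$2860.00 = R$42.33
Pension Levy: 6.16% × R$2860.00 = R$176.18
Total: R$357.42 + R$42.33 + R$176.18 = R$575.93

R$575.93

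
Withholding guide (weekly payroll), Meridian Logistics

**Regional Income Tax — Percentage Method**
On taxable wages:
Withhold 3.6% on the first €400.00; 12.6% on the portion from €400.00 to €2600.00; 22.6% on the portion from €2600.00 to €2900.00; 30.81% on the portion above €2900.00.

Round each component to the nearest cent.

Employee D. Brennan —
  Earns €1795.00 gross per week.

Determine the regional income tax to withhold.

Regional Income Tax: taxable = €1795.00
  €14.40 + 12.6% × (€1795.00 − €400.00) = €14.40 + 12.6% × €1395.00 = €190.17

€190.17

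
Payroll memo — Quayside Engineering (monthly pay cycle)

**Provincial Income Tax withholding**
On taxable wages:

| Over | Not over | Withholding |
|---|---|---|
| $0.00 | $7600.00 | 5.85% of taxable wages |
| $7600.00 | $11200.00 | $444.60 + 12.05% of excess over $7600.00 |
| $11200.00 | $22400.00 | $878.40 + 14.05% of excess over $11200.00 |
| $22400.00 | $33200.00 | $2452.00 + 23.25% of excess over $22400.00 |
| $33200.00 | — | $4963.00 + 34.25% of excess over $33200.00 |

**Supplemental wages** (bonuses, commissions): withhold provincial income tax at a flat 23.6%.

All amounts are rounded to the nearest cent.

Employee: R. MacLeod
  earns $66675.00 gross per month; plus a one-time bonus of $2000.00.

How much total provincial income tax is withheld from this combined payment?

Provincial Income Tax: taxable = $66675.00
  $4963.00 + 34.25% × ($66675.00 − $33200.00) = $4963.00 + 34.25% × $33475.00 = $16428.19
Supplemental (23.6% flat on bonus): 23.6% × $2000.00 = $472.00
Total provincial income tax: $16428.19 + $472.00 = $16900.19

$16900.19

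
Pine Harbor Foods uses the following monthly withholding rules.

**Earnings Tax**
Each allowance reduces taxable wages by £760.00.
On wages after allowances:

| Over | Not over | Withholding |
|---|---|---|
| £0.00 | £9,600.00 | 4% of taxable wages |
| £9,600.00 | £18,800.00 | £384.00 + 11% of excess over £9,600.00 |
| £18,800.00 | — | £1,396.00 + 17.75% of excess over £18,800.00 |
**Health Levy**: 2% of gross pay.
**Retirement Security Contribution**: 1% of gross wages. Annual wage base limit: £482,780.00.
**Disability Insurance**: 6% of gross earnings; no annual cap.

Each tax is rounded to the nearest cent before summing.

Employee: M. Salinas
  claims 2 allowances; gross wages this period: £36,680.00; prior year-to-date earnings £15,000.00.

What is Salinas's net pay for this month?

Earnings Tax: taxable = £36,680.00 − 2×£760.00 = £35,160.00
  £1,396.00 + 17.75% × (£35,160.00 − £18,800.00) = £1,396.00 + 17.75% × £16,360.00 = £4,299.90
Health Levy: 2% × £36,680.00 = £733.60
Retirement Security Contribution: 1% × £36,680.00 = £366.80
Disability Insurance: 6% × £36,680.00 = £2,200.80
Total withheld: £4,299.90 + £733.60 + £366.80 + £2,200.80 = £7,601.10
Net pay: £36,680.00 − £7,601.10 = £29,078.90

£29,078.90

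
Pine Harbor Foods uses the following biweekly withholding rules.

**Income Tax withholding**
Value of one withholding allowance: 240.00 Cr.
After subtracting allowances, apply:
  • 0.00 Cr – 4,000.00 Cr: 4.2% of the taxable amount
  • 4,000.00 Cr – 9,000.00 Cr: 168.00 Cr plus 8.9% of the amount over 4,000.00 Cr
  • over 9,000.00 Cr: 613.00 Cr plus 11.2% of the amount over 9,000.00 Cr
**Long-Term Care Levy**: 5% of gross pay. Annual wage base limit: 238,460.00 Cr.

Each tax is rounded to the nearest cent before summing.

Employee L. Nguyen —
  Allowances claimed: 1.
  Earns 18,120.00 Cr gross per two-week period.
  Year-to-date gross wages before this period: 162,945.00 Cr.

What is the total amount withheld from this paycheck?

2,513.56 Cr

Income Tax: taxable = 18,120.00 Cr − 1×240.00 Cr = 17,880.00 Cr
  613.00 Cr + 11.2% × (17,880.00 Cr − 9,000.00 Cr) = 613.00 Cr + 11.2% × 8,880.00 Cr = 1,607.56 Cr
Long-Term Care Levy: 5% × 18,120.00 Cr = 906.00 Cr
Total: 1,607.56 Cr + 906.00 Cr = 2,513.56 Cr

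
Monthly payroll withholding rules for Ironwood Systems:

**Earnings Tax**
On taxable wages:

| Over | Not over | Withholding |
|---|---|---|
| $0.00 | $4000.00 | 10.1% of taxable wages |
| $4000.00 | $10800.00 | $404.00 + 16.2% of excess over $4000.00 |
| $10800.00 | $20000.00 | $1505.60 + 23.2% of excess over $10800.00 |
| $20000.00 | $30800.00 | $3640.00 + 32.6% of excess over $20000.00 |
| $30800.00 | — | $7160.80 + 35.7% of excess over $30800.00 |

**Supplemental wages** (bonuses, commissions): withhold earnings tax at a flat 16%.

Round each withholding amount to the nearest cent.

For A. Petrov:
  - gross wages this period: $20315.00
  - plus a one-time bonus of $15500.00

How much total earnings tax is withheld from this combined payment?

Earnings Tax: taxable = $20315.00
  $3640.00 + 32.6% × ($20315.00 − $20000.00) = $3640.00 + 32.6% × $315.00 = $3742.69
Supplemental (16% flat on bonus): 16% × $15500.00 = $2480.00
Total earnings tax: $3742.69 + $2480.00 = $6222.69

$6222.69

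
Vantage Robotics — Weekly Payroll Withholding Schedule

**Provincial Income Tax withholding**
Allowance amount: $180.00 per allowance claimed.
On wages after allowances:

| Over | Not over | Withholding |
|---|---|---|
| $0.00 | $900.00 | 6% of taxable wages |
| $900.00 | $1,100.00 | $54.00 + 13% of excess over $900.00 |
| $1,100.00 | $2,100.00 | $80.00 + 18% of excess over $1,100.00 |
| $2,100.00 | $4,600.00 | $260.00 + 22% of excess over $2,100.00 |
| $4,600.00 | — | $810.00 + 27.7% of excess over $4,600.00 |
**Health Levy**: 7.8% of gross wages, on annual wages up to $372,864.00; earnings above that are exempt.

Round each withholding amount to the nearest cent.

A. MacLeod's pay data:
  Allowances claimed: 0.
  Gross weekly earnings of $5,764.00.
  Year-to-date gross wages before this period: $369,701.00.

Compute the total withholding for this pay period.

Provincial Income Tax: taxable = $5,764.00
  $810.00 + 27.7% × ($5,764.00 − $4,600.00) = $810.00 + 27.7% × $1,164.00 = $1,132.43
Health Levy: cap $372,864.00 − YTD $369,701.00 = $3,163.00 subject; 7.8% × $3,163.00 = $246.71
Total: $1,132.43 + $246.71 = $1,379.14

$1,379.14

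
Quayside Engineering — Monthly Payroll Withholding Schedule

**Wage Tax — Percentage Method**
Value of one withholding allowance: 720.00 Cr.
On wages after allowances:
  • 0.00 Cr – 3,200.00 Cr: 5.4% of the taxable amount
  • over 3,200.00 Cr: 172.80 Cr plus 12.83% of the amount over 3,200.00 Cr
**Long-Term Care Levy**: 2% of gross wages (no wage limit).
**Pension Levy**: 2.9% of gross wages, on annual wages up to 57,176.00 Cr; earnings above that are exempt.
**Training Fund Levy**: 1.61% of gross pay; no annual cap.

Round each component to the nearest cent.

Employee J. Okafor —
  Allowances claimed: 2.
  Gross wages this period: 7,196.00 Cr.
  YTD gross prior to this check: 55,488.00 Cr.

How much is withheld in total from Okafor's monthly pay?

Wage Tax: taxable = 7,196.00 Cr − 2×720.00 Cr = 5,756.00 Cr
  172.80 Cr + 12.83% × (5,756.00 Cr − 3,200.00 Cr) = 172.80 Cr + 12.83% × 2,556.00 Cr = 500.73 Cr
Long-Term Care Levy: 2% × 7,196.00 Cr = 143.92 Cr
Pension Levy: cap 57,176.00 Cr − YTD 55,488.00 Cr = 1,688.00 Cr subject; 2.9% × 1,688.00 Cr = 48.95 Cr
Training Fund Levy: 1.61% × 7,196.00 Cr = 115.86 Cr
Total: 500.73 Cr + 143.92 Cr + 48.95 Cr + 115.86 Cr = 809.46 Cr

809.46 Cr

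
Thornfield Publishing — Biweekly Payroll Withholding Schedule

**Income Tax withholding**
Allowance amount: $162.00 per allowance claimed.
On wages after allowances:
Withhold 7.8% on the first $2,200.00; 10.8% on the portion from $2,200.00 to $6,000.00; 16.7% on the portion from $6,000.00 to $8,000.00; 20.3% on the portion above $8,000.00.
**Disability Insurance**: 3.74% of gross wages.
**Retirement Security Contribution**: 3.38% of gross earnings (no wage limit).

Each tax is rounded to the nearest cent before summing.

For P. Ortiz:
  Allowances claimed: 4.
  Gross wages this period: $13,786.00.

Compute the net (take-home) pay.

$10,845.42

Income Tax: taxable = $13,786.00 − 4×$162.00 = $13,138.00
  $916.00 + 20.3% × ($13,138.00 − $8,000.00) = $916.00 + 20.3% × $5,138.00 = $1,959.01
Disability Insurance: 3.74% × $13,786.00 = $515.60
Retirement Security Contribution: 3.38% × $13,786.00 = $465.97
Total withheld: $1,959.01 + $515.60 + $465.97 = $2,940.58
Net pay: $13,786.00 − $2,940.58 = $10,845.42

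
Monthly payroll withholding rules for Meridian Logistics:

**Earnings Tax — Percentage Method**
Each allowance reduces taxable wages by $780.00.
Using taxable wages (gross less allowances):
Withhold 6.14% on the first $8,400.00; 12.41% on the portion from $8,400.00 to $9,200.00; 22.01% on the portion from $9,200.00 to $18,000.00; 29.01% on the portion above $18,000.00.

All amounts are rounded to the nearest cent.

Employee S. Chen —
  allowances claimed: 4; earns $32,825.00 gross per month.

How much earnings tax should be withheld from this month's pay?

Earnings Tax: taxable = $32,825.00 − 4×$780.00 = $29,705.00
  $2,551.92 + 29.01% × ($29,705.00 − $18,000.00) = $2,551.92 + 29.01% × $11,705.00 = $5,947.54

$5,947.54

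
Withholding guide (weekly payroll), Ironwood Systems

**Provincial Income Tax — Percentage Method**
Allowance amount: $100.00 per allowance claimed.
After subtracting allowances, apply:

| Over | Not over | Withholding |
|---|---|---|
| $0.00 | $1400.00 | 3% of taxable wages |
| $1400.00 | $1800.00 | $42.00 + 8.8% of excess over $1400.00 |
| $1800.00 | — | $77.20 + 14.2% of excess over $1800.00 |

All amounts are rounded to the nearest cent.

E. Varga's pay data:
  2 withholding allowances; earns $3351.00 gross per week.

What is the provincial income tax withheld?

$269.04

Provincial Income Tax: taxable = $3351.00 − 2×$100.00 = $3151.00
  $77.20 + 14.2% × ($3151.00 − $1800.00) = $77.20 + 14.2% × $1351.00 = $269.04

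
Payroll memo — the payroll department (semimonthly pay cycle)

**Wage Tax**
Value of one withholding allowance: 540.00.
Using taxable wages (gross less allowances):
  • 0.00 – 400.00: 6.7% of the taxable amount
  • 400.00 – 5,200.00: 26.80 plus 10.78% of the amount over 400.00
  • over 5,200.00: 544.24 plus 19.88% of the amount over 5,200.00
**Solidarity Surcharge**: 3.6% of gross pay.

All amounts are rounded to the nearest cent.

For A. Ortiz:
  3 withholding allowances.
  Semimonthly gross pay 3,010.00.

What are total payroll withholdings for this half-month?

241.88

Wage Tax: taxable = 3,010.00 − 3×540.00 = 1,390.00
  26.80 + 10.78% × (1,390.00 − 400.00) = 26.80 + 10.78% × 990.00 = 133.52
Solidarity Surcharge: 3.6% × 3,010.00 = 108.36
Total: 133.52 + 108.36 = 241.88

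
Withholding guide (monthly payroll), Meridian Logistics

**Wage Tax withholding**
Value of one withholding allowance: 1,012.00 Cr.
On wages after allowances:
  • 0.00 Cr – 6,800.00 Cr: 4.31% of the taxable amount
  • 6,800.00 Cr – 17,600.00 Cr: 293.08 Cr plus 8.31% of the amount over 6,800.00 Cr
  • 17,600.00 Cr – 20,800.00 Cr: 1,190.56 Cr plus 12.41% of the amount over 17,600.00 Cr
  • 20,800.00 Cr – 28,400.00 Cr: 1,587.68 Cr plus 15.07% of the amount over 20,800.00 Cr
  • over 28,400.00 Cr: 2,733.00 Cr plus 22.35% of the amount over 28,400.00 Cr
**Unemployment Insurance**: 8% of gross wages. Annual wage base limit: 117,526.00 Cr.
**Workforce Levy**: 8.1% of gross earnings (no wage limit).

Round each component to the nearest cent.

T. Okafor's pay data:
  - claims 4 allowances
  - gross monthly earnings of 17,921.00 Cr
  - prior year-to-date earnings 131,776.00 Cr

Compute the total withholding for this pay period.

Wage Tax: taxable = 17,921.00 Cr − 4×1,012.00 Cr = 13,873.00 Cr
  293.08 Cr + 8.31% × (13,873.00 Cr − 6,800.00 Cr) = 293.08 Cr + 8.31% × 7,073.00 Cr = 880.85 Cr
Unemployment Insurance: YTD 131,776.00 Cr ≥ cap 117,526.00 Cr → 0.00 Cr
Workforce Levy: 8.1% × 17,921.00 Cr = 1,451.60 Cr
Total: 880.85 Cr + 0.00 Cr + 1,451.60 Cr = 2,332.45 Cr

2,332.45 Cr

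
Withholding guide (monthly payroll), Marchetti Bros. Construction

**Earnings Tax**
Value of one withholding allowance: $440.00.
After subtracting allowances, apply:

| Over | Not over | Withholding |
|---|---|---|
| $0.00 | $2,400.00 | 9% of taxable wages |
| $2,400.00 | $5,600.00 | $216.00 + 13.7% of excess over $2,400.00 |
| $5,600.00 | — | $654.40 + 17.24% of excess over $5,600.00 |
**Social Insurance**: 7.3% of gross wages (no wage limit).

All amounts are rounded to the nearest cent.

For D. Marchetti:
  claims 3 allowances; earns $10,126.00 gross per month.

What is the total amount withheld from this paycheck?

$1,946.31

Earnings Tax: taxable = $10,126.00 − 3×$440.00 = $8,806.00
  $654.40 + 17.24% × ($8,806.00 − $5,600.00) = $654.40 + 17.24% × $3,206.00 = $1,207.11
Social Insurance: 7.3% × $10,126.00 = $739.20
Total: $1,207.11 + $739.20 = $1,946.31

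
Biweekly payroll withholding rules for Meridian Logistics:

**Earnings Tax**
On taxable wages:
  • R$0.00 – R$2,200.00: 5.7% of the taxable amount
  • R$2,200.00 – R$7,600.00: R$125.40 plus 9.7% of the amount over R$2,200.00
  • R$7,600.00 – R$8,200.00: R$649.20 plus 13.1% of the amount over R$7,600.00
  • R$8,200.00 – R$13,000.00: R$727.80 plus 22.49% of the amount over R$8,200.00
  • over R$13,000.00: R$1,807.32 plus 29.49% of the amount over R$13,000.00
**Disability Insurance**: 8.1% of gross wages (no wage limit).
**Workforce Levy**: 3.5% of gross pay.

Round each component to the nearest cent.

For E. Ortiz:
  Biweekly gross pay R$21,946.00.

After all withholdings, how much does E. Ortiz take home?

Earnings Tax: taxable = R$21,946.00
  R$1,807.32 + 29.49% × (R$21,946.00 − R$13,000.00) = R$1,807.32 + 29.49% × R$8,946.00 = R$4,445.50
Disability Insurance: 8.1% × R$21,946.00 = R$1,777.63
Workforce Levy: 3.5% × R$21,946.00 = R$768.11
Total withheld: R$4,445.50 + R$1,777.63 + R$768.11 = R$6,991.24
Net pay: R$21,946.00 − R$6,991.24 = R$14,954.76

R$14,954.76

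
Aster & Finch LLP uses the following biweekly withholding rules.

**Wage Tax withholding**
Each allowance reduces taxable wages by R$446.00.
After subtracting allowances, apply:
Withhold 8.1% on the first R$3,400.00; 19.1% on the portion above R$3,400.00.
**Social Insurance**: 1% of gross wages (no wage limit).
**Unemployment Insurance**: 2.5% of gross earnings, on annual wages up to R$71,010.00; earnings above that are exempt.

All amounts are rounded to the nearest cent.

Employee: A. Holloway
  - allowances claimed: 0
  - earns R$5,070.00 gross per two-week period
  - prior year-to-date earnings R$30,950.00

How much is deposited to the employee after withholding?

Wage Tax: taxable = R$5,070.00
  R$275.40 + 19.1% × (R$5,070.00 − R$3,400.00) = R$275.40 + 19.1% × R$1,670.00 = R$594.37
Social Insurance: 1% × R$5,070.00 = R$50.70
Unemployment Insurance: 2.5% × R$5,070.00 = R$126.75
Total withheld: R$594.37 + R$50.70 + R$126.75 = R$771.82
Net pay: R$5,070.00 − R$771.82 = R$4,298.18

R$4,298.18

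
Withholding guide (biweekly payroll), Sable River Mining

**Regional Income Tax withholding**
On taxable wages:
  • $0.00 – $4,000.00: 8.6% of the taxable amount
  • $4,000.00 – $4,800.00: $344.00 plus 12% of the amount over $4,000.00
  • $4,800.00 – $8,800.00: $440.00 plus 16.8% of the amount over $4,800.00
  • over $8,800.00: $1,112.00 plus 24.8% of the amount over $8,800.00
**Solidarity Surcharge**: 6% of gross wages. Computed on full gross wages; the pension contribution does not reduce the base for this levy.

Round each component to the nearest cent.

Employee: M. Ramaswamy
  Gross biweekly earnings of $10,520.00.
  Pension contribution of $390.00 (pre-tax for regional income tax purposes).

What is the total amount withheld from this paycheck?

$2,073.04

Regional Income Tax: taxable = $10,520.00 − $390.00 = $10,130.00
  $1,112.00 + 24.8% × ($10,130.00 − $8,800.00) = $1,112.00 + 24.8% × $1,330.00 = $1,441.84
Solidarity Surcharge: 6% × $10,520.00 = $631.20
Total: $1,441.84 + $631.20 = $2,073.04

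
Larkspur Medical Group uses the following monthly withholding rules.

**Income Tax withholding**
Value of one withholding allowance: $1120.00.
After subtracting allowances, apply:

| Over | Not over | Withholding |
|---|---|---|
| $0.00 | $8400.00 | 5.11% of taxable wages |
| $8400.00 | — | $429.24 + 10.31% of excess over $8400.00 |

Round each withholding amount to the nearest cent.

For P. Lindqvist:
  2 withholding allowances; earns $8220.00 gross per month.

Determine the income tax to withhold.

$305.58

Income Tax: taxable = $8220.00 − 2×$1120.00 = $5980.00
  5.11% × $5980.00 = $305.58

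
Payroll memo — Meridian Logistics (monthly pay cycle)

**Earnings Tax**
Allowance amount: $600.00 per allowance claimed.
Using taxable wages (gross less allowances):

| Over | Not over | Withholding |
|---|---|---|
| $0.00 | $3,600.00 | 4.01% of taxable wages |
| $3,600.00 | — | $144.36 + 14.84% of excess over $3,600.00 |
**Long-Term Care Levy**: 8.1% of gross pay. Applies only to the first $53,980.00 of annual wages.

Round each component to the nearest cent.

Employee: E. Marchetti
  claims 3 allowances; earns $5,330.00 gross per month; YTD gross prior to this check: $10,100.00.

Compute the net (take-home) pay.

$4,756.72

Earnings Tax: taxable = $5,330.00 − 3×$600.00 = $3,530.00
  4.01% × $3,530.00 = $141.55
Long-Term Care Levy: 8.1% × $5,330.00 = $431.73
Total withheld: $141.55 + $431.73 = $573.28
Net pay: $5,330.00 − $573.28 = $4,756.72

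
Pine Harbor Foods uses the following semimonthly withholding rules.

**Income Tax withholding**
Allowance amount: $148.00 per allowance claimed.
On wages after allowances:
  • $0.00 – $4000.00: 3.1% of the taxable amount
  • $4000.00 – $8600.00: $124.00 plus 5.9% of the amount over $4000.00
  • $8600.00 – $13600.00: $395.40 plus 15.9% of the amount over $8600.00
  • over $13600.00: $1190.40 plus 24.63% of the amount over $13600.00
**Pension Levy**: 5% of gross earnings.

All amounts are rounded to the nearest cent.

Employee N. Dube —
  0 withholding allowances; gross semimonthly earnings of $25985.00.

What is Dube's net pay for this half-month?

Income Tax: taxable = $25985.00
  $1190.40 + 24.63% × ($25985.00 − $13600.00) = $1190.40 + 24.63% × $12385.00 = $4240.83
Pension Levy: 5% × $25985.00 = $1299.25
Total withheld: $4240.83 + $1299.25 = $5540.08
Net pay: $25985.00 − $5540.08 = $20444.92

$20444.92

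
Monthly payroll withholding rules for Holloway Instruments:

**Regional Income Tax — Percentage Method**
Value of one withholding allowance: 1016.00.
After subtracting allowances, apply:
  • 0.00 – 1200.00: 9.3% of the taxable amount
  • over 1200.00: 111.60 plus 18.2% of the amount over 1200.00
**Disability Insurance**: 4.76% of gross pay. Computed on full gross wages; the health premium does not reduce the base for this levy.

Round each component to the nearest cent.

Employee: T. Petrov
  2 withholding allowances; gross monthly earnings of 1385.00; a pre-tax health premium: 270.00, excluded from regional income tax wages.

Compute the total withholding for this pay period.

65.93

Regional Income Tax: taxable = 1385.00 − 270.00 − 2×1016.00 = -917.00
  Taxable ≤ 0 → 0.00
Disability Insurance: 4.76% × 1385.00 = 65.93
Total: 0.00 + 65.93 = 65.93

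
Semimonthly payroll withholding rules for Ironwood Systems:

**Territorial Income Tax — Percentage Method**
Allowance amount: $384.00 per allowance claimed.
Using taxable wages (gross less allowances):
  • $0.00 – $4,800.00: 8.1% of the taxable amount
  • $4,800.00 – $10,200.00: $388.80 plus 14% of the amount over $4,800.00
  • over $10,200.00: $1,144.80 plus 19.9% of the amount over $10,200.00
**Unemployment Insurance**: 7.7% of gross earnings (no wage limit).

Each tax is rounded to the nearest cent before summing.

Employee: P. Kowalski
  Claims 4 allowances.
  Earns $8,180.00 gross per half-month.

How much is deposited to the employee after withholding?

$6,903.18

Territorial Income Tax: taxable = $8,180.00 − 4×$384.00 = $6,644.00
  $388.80 + 14% × ($6,644.00 − $4,800.00) = $388.80 + 14% × $1,844.00 = $646.96
Unemployment Insurance: 7.7% × $8,180.00 = $629.86
Total withheld: $646.96 + $629.86 = $1,276.82
Net pay: $8,180.00 − $1,276.82 = $6,903.18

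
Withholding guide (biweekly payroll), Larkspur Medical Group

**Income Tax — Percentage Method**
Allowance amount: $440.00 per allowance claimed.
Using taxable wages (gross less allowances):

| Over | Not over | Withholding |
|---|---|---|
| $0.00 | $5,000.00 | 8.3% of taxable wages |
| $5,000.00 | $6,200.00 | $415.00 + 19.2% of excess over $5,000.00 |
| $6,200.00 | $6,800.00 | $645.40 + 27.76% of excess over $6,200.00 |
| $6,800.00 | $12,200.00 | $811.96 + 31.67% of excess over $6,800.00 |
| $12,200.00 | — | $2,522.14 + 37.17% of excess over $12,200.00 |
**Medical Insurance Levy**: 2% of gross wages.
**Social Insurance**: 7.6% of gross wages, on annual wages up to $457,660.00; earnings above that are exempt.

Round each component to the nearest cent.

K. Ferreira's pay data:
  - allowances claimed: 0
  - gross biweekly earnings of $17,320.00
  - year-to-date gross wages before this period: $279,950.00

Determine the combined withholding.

Income Tax: taxable = $17,320.00
  $2,522.14 + 37.17% × ($17,320.00 − $12,200.00) = $2,522.14 + 37.17% × $5,120.00 = $4,425.24
Medical Insurance Levy: 2% × $17,320.00 = $346.40
Social Insurance: 7.6% × $17,320.00 = $1,316.32
Total: $4,425.24 + $346.40 + $1,316.32 = $6,087.96

$6,087.96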